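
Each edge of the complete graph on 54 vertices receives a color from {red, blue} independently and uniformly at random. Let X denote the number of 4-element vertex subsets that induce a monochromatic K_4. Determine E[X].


Let X = Σ_S X_S over the C(54, 4) = 316251 subsets S of size 4, where X_S = 1 if the K_4 on S is monochromatic.
For a fixed S, the K_4 on S has C(4, 2) = 6 edges. P[all 6 edges red] = (1/2)^6, and likewise for blue, so P[monochromatic] = 2·(1/2)^6 = 2^{1 − 6} = 1/32.
By linearity: E[X] = C(54, 4) · 2^{1 − 6} = 316251 · 1/32 = 316251/32.
Numerically: E[X] ≈ 9882.84375.

E[X] = C(54,4)·2^(1−C(4,2)) = 316251/32 ≈ 9882.84375.


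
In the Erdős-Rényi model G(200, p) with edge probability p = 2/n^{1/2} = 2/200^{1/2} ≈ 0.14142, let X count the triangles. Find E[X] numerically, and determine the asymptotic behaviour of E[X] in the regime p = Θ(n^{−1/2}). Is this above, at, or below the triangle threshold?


Number of potential triangles: C(200, 3) = 1313400.
Each occurs with probability p³ ≈ (0.14142)³ ≈ 2.8284271e-03.
By linearity: E[X] = C(200, 3)·p³ ≈ 1313400 · 2.8284271e-03 ≈ 3714.85619.
Since α = 1/2 < 1, p = c/n^{1/2} ≫ 1/n is above the triangle threshold p ~ 1/n. Asymptotically E[X] ~ (c³/6)·n^{3(1−α)} = (2³/6)·n^{1.5} → ∞; triangles are abundant w.h.p.

E[X] ≈ 3714.85619; in regime p = Θ(1/n^{1/2}) E[X] diverges (above the triangle threshold p ~ 1/n).


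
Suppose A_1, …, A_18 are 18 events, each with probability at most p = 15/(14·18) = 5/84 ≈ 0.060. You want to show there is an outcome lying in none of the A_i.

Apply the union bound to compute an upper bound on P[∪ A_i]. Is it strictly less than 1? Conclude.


Union bound: P[∪_{i=1}^{18} A_i] ≤ Σ_i P[A_i] ≤ 18·p = 18·(5/84) = 15/14.
Numerically: 15/14 ≈ 1.071.
Is 15/14 < 1? NO.
Since the bound 15/14 is ≥ 1, the union bound is uninformative here; it does NOT by itself certify existence.

18·p = 15/14 ≈ 1.071; existence NOT certified by the union bound.


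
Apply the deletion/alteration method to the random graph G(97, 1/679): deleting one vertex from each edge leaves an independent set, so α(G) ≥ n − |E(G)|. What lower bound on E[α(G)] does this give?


E[|E(G)|] = C(97, 2)·p = 4656 · (1/679) = 48/7.
E[α(G)] ≥ n − E[|E(G)|] = 97 − 48/7 = 631/7.
Numerically: ≈ 90.1429.
(This is only a lower bound; the true E[α(G)] may be larger.)

E[α(G)] ≥ 631/7 ≈ 90.1429.


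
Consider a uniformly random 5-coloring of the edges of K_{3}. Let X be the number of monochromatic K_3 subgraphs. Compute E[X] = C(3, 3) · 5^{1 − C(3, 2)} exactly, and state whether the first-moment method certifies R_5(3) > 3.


E[X] = C(3, 3) · 5^{1 − 3} = 1 · 5^{−2} = 1/25.
As a reduced fraction: E[X] = 1/25 ≈ 0.040000.
Is E[X] < 1? YES.
Since E[X] < 1, there exists a 5-coloring of K_{3} with no monochromatic K_3; hence R_5(3) > 3.

E[X] = 1/25 ≈ 0.040000; E[X] < 1, so R_5(3) > 3.


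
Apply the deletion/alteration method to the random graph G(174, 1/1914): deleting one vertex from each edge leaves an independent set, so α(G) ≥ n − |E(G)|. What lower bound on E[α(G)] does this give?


E[|E(G)|] = C(174, 2)·p = 15051 · (1/1914) = 173/22.
E[α(G)] ≥ n − E[|E(G)|] = 174 − 173/22 = 3655/22.
Numerically: ≈ 166.1364.
(This is only a lower bound; the true E[α(G)] may be larger.)

E[α(G)] ≥ 3655/22 ≈ 166.1364.


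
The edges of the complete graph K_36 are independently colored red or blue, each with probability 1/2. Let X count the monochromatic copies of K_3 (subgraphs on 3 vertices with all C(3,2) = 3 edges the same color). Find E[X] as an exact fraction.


Let X = Σ_S X_S over the C(36, 3) = 7140 subsets S of size 3, where X_S = 1 if the K_3 on S is monochromatic.
For a fixed S, the K_3 on S has C(3, 2) = 3 edges. P[all 3 edges red] = (1/2)^3, and likewise for blue, so P[monochromatic] = 2·(1/2)^3 = 2^{1 − 3} = 1/4.
By linearity: E[X] = C(36, 3) · 2^{1 − 3} = 7140 · 1/4 = 1785.
Numerically: E[X] ≈ 1785.000000.

E[X] = C(36,3)·2^(1−C(3,2)) = 1785 ≈ 1785.000000.


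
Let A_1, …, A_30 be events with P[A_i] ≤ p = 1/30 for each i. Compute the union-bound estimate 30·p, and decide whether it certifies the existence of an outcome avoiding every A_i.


Union bound: P[∪_{i=1}^{30} A_i] ≤ Σ_i P[A_i] ≤ 30·p = 30·(1/30) = 1.
Numerically: 1 ≈ 1.000000.
Is 1 < 1? NO.
Since the bound 1 is ≥ 1, the union bound is uninformative here; it does NOT by itself certify existence.

30·p = 1 ≈ 1.000000; existence NOT certified by the union bound.


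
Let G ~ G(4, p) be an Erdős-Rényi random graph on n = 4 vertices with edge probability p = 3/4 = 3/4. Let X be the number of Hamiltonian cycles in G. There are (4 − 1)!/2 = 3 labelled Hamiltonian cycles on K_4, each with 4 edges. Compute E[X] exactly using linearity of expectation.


K_4 has (4 − 1)!/2 = 3 labelled Hamiltonian cycles.
For each such Hamiltonian cycle H, let X_H = 1 if all 4 edges of H are present in G. Then P[X_H = 1] = p^{4} = (3/4)^{4} = 81/256.
By linearity of expectation: E[X] = Σ_H E[X_H] = 3 · p^{4} = 3 · 81/256 = 243/256.
Numerically: E[X] ≈ 0.9492.

E[X] = 3 · (3/4)^{4} = 243/256 ≈ 0.9492.


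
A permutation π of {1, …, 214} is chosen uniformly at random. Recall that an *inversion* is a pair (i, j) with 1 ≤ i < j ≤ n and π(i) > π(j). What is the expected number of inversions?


Write X = Σ X_I over the C(214, 2) = 22791 pairs i < j, with X_I the indicator of one inversion.
There are 22791 indicators.
For each fixed pair i < j, the values π(i) and π(j) are two distinct elements of {1, …, 214} in uniformly random order; by symmetry P[π(i) > π(j)] = 1/2.
By linearity: E[X] = 22791 · (1/2) = C(214, 2) · (1/2) = 22791/2 = 22791/2 ≈ 11395.500.

E[X] = 22791/2 = 11395.500.


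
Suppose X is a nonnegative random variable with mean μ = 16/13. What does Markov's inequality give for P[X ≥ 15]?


μ = E[X] = 16/13, a = 15.
Markov: P[X ≥ 15] ≤ μ/a = (16/13)/15 = 16/195.
Numerically: ≈ 0.082051.
(Since a = 15 > μ = 1.230769, the bound 16/195 is < 1 and informative.)

P[X ≥ 15] ≤ 16/195 ≈ 0.082051.


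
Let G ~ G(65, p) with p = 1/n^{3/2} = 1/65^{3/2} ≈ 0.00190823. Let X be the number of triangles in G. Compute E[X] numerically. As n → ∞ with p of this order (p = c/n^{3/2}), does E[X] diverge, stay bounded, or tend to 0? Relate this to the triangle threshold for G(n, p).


Number of potential triangles: C(65, 3) = 43680.
Each occurs with probability p³ ≈ (0.00190823)³ ≈ 6.94848133e-09.
By linearity: E[X] = C(65, 3)·p³ ≈ 43680 · 6.94848133e-09 ≈ 0.000304.
Since α = 3/2 > 1, p = c/n^{3/2} = o(1/n) is below the triangle threshold p ~ 1/n. Asymptotically E[X] ~ (c³/6)·n^{3(1−α)} = (1³/6)·n^{-1.5} → 0, so by Markov's inequality G has no triangles w.h.p.

E[X] ≈ 0.000304; in regime p = Θ(1/n^{3/2}) E[X] tends to 0 (below the triangle threshold p ~ 1/n).


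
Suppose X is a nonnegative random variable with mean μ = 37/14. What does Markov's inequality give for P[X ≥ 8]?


μ = E[X] = 37/14, a = 8.
Markov: P[X ≥ 8] ≤ μ/a = (37/14)/8 = 37/112.
Numerically: ≈ 0.330357.
(Since a = 8 > μ = 2.642857, the bound 37/112 is < 1 and informative.)

P[X ≥ 8] ≤ 37/112 ≈ 0.330357.


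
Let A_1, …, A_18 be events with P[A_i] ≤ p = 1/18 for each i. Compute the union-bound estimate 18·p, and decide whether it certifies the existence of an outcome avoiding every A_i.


Union bound: P[∪_{i=1}^{18} A_i] ≤ Σ_i P[A_i] ≤ 18·p = 18·(1/18) = 1.
Numerically: 1 ≈ 1.00000.
Is 1 < 1? NO.
Since the bound 1 is ≥ 1, the union bound is uninformative here; it does NOT by itself certify existence.

18·p = 1 ≈ 1.00000; existence NOT certified by the union bound.


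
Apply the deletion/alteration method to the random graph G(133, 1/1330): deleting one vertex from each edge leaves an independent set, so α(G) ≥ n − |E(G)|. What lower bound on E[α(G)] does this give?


E[|E(G)|] = C(133, 2)·p = 8778 · (1/1330) = 33/5.
E[α(G)] ≥ n − E[|E(G)|] = 133 − 33/5 = 632/5.
Numerically: ≈ 126.40000.
(This is only a lower bound; the true E[α(G)] may be larger.)

E[α(G)] ≥ 632/5 ≈ 126.40000.


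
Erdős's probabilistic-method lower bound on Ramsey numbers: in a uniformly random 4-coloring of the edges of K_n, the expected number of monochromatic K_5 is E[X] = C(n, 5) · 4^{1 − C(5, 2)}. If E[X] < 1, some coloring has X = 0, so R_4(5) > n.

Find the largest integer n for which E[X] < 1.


We need C(n, 5) · 4^{1 − 10} < 1, i.e. C(n, 5) < 4^{10 − 1} = 262144.
Check values of n near the boundary:
  n = 32: C(32, 5) = 201376; 201376 < 262144? YES
  n = 33: C(33, 5) = 237336; 237336 < 262144? YES
  n = 34: C(34, 5) = 278256; 278256 < 262144? NO
  n = 35: C(35, 5) = 324632; 324632 < 262144? NO
The largest n with C(n, 5) < 262144 is n = 33 (where E[X] = 29667/32768 ≈ 0.9054). Hence R_4(5) > 33, i.e. R_4(5) ≥ 34.

Largest n = 33; hence R_4(5) > 33.


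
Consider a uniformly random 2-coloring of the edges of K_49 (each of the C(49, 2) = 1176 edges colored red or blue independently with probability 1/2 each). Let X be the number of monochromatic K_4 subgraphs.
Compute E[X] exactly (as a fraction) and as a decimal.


Let X = Σ_S X_S over the C(49, 4) = 211876 subsets S of size 4, where X_S = 1 if the K_4 on S is monochromatic.
For a fixed S, the K_4 on S has C(4, 2) = 6 edges. P[all 6 edges red] = (1/2)^6, and likewise for blue, so P[monochromatic] = 2·(1/2)^6 = 2^{1 − 6} = 1/32.
By linearity: E[X] = C(49, 4) · 2^{1 − 6} = 211876 · 1/32 = 52969/8.
Numerically: E[X] ≈ 6621.1250.

E[X] = C(49,4)·2^(1−C(4,2)) = 52969/8 ≈ 6621.1250.


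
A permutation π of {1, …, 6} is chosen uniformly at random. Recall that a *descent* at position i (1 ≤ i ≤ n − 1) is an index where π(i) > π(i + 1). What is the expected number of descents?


Write X = Σ X_I over i = 1, …, 5, with X_I the indicator of one descent.
There are 5 indicators.
For each fixed i, the pair (π(i), π(i+1)) is a uniformly random ordered pair of distinct values from {1, …, 6}; by symmetry P[π(i) > π(i+1)] = 1/2.
By linearity: E[X] = 5 · (1/2) = (6 − 1) · (1/2) = 5/2 ≈ 2.50000.

E[X] = 5/2 = 2.50000.


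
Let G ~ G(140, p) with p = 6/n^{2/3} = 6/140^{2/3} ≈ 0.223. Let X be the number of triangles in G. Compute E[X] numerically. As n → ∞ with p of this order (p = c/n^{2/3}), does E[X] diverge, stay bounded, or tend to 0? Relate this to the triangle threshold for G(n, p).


Number of potential triangles: C(140, 3) = 447580.
Each occurs with probability p³ ≈ (0.223)³ ≈ 1.10204e-02.
By linearity: E[X] = C(140, 3)·p³ ≈ 447580 · 1.10204e-02 ≈ 4932.514.
Since α = 2/3 < 1, p = c/n^{2/3} ≫ 1/n is above the triangle threshold p ~ 1/n. Asymptotically E[X] ~ (c³/6)·n^{3(1−α)} = (6³/6)·n^{1} → ∞; triangles are abundant w.h.p.

E[X] ≈ 4932.514; in regime p = Θ(1/n^{2/3}) E[X] diverges (above the triangle threshold p ~ 1/n).


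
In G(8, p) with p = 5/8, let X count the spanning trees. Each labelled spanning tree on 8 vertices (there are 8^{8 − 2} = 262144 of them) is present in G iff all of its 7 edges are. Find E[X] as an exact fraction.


K_8 has 8^{8 − 2} = 262144 labelled spanning trees.
For each such spanning tree H, let X_H = 1 if all 7 edges of H are present in G. Then P[X_H = 1] = p^{7} = (5/8)^{7} = 78125/2097152.
By linearity of expectation: E[X] = Σ_H E[X_H] = 262144 · p^{7} = 262144 · 78125/2097152 = 78125/8.
Numerically: E[X] ≈ 9.77e+03.

E[X] = 262144 · (5/8)^{7} = 78125/8 ≈ 9.77e+03.


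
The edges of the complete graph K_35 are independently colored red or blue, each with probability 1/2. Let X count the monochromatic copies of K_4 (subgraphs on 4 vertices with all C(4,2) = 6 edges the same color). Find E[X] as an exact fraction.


Let X = Σ_S X_S over the C(35, 4) = 52360 subsets S of size 4, where X_S = 1 if the K_4 on S is monochromatic.
For a fixed S, the K_4 on S has C(4, 2) = 6 edges. P[all 6 edges red] = (1/2)^6, and likewise for blue, so P[monochromatic] = 2·(1/2)^6 = 2^{1 − 6} = 1/32.
By linearity: E[X] = C(35, 4) · 2^{1 − 6} = 52360 · 1/32 = 6545/4.
Numerically: E[X] ≈ 1636.250.

E[X] = C(35,4)·2^(1−C(4,2)) = 6545/4 ≈ 1636.250.


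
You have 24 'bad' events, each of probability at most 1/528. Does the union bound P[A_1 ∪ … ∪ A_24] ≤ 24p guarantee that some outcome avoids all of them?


Union bound: P[∪_{i=1}^{24} A_i] ≤ Σ_i P[A_i] ≤ 24·p = 24·(1/528) = 1/22.
Numerically: 1/22 ≈ 0.045455.
Is 1/22 < 1? YES.
Since P[∪ A_i] ≤ 1/22 < 1, the complement has P[∩ A_i^c] ≥ 1 − 1/22 = 21/22 > 0, so some outcome avoids every A_i.

24·p = 1/22 ≈ 0.045455; existence CERTIFIED by the union bound.


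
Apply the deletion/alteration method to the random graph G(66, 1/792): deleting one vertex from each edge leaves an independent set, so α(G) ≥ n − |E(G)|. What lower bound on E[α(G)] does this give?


E[|E(G)|] = C(66, 2)·p = 2145 · (1/792) = 65/24.
E[α(G)] ≥ n − E[|E(G)|] = 66 − 65/24 = 1519/24.
Numerically: ≈ 63.291667.
(This is only a lower bound; the true E[α(G)] may be larger.)

E[α(G)] ≥ 1519/24 ≈ 63.291667.


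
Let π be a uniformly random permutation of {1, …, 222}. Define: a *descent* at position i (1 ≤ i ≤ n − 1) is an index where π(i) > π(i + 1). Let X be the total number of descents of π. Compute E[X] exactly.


Write X = Σ X_I over i = 1, …, 221, with X_I the indicator of one descent.
There are 221 indicators.
For each fixed i, the pair (π(i), π(i+1)) is a uniformly random ordered pair of distinct values from {1, …, 222}; by symmetry P[π(i) > π(i+1)] = 1/2.
By linearity: E[X] = 221 · (1/2) = (222 − 1) · (1/2) = 221/2 ≈ 110.500000.

E[X] = 221/2 = 110.500000.


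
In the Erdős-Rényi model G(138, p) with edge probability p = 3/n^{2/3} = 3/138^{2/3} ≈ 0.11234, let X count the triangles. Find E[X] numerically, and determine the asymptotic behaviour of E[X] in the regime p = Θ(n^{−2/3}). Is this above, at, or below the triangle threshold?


Number of potential triangles: C(138, 3) = 428536.
Each occurs with probability p³ ≈ (0.11234)³ ≈ 1.4177694e-03.
By linearity: E[X] = C(138, 3)·p³ ≈ 428536 · 1.4177694e-03 ≈ 607.56522.
Since α = 2/3 < 1, p = c/n^{2/3} ≫ 1/n is above the triangle threshold p ~ 1/n. Asymptotically E[X] ~ (c³/6)·n^{3(1−α)} = (3³/6)·n^{1} → ∞; triangles are abundant w.h.p.

E[X] ≈ 607.56522; in regime p = Θ(1/n^{2/3}) E[X] diverges (above the triangle threshold p ~ 1/n).


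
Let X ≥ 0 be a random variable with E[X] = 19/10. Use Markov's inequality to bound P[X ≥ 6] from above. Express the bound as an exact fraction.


μ = E[X] = 19/10, a = 6.
Markov: P[X ≥ 6] ≤ μ/a = (19/10)/6 = 19/60.
Numerically: ≈ 0.31667.
(Since a = 6 > μ = 1.90000, the bound 19/60 is < 1 and informative.)

P[X ≥ 6] ≤ 19/60 ≈ 0.31667.


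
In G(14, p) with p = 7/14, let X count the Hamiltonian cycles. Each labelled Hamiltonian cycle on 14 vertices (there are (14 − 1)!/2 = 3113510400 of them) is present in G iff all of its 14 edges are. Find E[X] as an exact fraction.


K_14 has (14 − 1)!/2 = 3113510400 labelled Hamiltonian cycles.
For each such Hamiltonian cycle H, let X_H = 1 if all 14 edges of H are present in G. Then P[X_H = 1] = p^{14} = (1/2)^{14} = 1/16384.
By linearity of expectation: E[X] = Σ_H E[X_H] = 3113510400 · p^{14} = 3113510400 · 1/16384 = 6081075/32.
Numerically: E[X] ≈ 1.9e+05.

E[X] = 3113510400 · (1/2)^{14} = 6081075/32 ≈ 1.9e+05.


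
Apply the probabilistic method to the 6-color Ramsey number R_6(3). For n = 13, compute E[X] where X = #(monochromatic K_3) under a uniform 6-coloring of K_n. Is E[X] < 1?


E[X] = C(13, 3) · 6^{1 − 3} = 286 · 6^{−2} = 286/36.
As a reduced fraction: E[X] = 143/18 ≈ 7.944444.
Is E[X] < 1? NO.
Since E[X] ≥ 1, the first-moment bound is inconclusive at n = 13; it does NOT by itself certify R_6(3) > 13.

E[X] = 143/18 ≈ 7.944444; E[X] ≥ 1; first-moment method inconclusive here.


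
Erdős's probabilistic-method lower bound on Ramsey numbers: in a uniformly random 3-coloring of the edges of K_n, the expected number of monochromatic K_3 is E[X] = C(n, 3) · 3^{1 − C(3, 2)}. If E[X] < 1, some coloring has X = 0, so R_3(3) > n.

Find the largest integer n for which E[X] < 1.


We need C(n, 3) · 3^{1 − 3} < 1, i.e. C(n, 3) < 3^{3 − 1} = 9.
Check values of n near the boundary:
  n = 3: C(3, 3) = 1; 1 < 9? YES
  n = 4: C(4, 3) = 4; 4 < 9? YES
  n = 5: C(5, 3) = 10; 10 < 9? NO
  n = 6: C(6, 3) = 20; 20 < 9? NO
  n = 7: C(7, 3) = 35; 35 < 9? NO
The largest n with C(n, 3) < 9 is n = 4 (where E[X] = 4/9 ≈ 0.4444444). Hence R_3(3) > 4, i.e. R_3(3) ≥ 5.

Largest n = 4; hence R_3(3) > 4.


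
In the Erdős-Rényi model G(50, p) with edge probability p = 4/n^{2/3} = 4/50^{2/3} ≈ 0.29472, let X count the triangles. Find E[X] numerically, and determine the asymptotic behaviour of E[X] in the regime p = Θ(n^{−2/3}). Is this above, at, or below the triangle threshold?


Number of potential triangles: C(50, 3) = 19600.
Each occurs with probability p³ ≈ (0.29472)³ ≈ 2.5600000e-02.
By linearity: E[X] = C(50, 3)·p³ ≈ 19600 · 2.5600000e-02 ≈ 501.76000.
Since α = 2/3 < 1, p = c/n^{2/3} ≫ 1/n is above the triangle threshold p ~ 1/n. Asymptotically E[X] ~ (c³/6)·n^{3(1−α)} = (4³/6)·n^{1} → ∞; triangles are abundant w.h.p.

E[X] ≈ 501.76000; in regime p = Θ(1/n^{2/3}) E[X] diverges (above the triangle threshold p ~ 1/n).


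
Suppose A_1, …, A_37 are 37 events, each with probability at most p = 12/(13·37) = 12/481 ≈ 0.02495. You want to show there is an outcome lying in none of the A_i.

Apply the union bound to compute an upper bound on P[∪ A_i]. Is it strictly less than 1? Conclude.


Union bound: P[∪_{i=1}^{37} A_i] ≤ Σ_i P[A_i] ≤ 37·p = 37·(12/481) = 12/13.
Numerically: 12/13 ≈ 0.92308.
Is 12/13 < 1? YES.
Since P[∪ A_i] ≤ 12/13 < 1, the complement has P[∩ A_i^c] ≥ 1 − 12/13 = 1/13 > 0, so some outcome avoids every A_i.

37·p = 12/13 ≈ 0.92308; existence CERTIFIED by the union bound.


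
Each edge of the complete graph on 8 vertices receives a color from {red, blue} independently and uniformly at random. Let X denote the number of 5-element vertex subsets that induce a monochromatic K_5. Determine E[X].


Let X = Σ_S X_S over the C(8, 5) = 56 subsets S of size 5, where X_S = 1 if the K_5 on S is monochromatic.
For a fixed S, the K_5 on S has C(5, 2) = 10 edges. P[all 10 edges red] = (1/2)^10, and likewise for blue, so P[monochromatic] = 2·(1/2)^10 = 2^{1 − 10} = 1/512.
Summing: E[X] = C(8, 5) · 2^{1 − 10} = 56 · 1/512 = 7/64.
Numerically: E[X] ≈ 0.10938.

E[X] = C(8,5)·2^(1−C(5,2)) = 7/64 ≈ 0.10938.


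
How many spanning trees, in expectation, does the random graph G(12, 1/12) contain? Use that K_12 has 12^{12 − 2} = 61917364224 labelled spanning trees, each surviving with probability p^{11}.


K_12 has 12^{12 − 2} = 61917364224 labelled spanning trees.
For each such spanning tree H, let X_H = 1 if all 11 edges of H are present in G. Then P[X_H = 1] = p^{11} = (1/12)^{11} = 1/743008370688.
Summing the indicators: E[X] = Σ_H E[X_H] = 61917364224 · p^{11} = 61917364224 · 1/743008370688 = 1/12.
Numerically: E[X] ≈ 0.08333.

E[X] = 61917364224 · (1/12)^{11} = 1/12 ≈ 0.08333.


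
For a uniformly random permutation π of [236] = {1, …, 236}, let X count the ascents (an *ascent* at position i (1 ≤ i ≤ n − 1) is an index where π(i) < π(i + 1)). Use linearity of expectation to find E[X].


Write X = Σ X_I over i = 1, …, 235, with X_I the indicator of one ascent.
There are 235 indicators.
For each fixed i, the pair (π(i), π(i+1)) is a uniformly random ordered pair of distinct values from {1, …, 236}; by symmetry P[π(i) < π(i+1)] = 1/2.
By linearity: E[X] = 235 · (1/2) = (236 − 1) · (1/2) = 235/2 ≈ 117.50000.

E[X] = 235/2 = 117.50000.


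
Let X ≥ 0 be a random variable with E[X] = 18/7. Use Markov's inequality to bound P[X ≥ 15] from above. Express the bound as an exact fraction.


μ = E[X] = 18/7, a = 15.
Markov: P[X ≥ 15] ≤ μ/a = (18/7)/15 = 6/35.
Numerically: ≈ 0.171.
(Since a = 15 > μ = 2.571, the bound 6/35 is < 1 and informative.)

P[X ≥ 15] ≤ 6/35 ≈ 0.171.


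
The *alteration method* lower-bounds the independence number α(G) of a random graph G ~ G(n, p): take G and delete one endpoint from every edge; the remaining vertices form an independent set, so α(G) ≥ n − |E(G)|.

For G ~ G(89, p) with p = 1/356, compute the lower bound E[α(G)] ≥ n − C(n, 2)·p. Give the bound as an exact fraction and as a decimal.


E[|E(G)|] = C(89, 2)·p = 3916 · (1/356) = 11.
E[α(G)] ≥ n − E[|E(G)|] = 89 − 11 = 78.
Numerically: ≈ 78.00000.
(This is only a lower bound; the true E[α(G)] may be larger.)

E[α(G)] ≥ 78 ≈ 78.00000.


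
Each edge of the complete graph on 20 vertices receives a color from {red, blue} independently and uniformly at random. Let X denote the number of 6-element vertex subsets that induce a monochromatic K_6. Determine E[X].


Let X = Σ_S X_S over the C(20, 6) = 38760 subsets S of size 6, where X_S = 1 if the K_6 on S is monochromatic.
For a fixed S, the K_6 on S has C(6, 2) = 15 edges. P[all 15 edges red] = (1/2)^15, and likewise for blue, so P[monochromatic] = 2·(1/2)^15 = 2^{1 − 15} = 1/16384.
By linearity of expectation: E[X] = C(20, 6) · 2^{1 − 15} = 38760 · 1/16384 = 4845/2048.
Numerically: E[X] ≈ 2.3657.

E[X] = C(20,6)·2^(1−C(6,2)) = 4845/2048 ≈ 2.3657.


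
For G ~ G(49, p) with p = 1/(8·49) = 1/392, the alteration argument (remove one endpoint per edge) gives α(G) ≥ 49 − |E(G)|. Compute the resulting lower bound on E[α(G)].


E[|E(G)|] = C(49, 2)·p = 1176 · (1/392) = 3.
E[α(G)] ≥ n − E[|E(G)|] = 49 − 3 = 46.
Numerically: ≈ 46.00000.
(This is only a lower bound; the true E[α(G)] may be larger.)

E[α(G)] ≥ 46 ≈ 46.00000.


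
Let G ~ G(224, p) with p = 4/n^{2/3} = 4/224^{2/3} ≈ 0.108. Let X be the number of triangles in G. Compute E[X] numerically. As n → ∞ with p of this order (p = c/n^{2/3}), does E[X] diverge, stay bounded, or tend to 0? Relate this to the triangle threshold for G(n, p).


Number of potential triangles: C(224, 3) = 1848224.
Each occurs with probability p³ ≈ (0.108)³ ≈ 1.27551e-03.
By linearity: E[X] = C(224, 3)·p³ ≈ 1848224 · 1.27551e-03 ≈ 2357.429.
Since α = 2/3 < 1, p = c/n^{2/3} ≫ 1/n is above the triangle threshold p ~ 1/n. Asymptotically E[X] ~ (c³/6)·n^{3(1−α)} = (4³/6)·n^{1} → ∞; triangles are abundant w.h.p.

E[X] ≈ 2357.429; in regime p = Θ(1/n^{2/3}) E[X] diverges (above the triangle threshold p ~ 1/n).


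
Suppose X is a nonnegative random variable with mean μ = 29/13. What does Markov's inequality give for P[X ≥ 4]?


μ = E[X] = 29/13, a = 4.
Markov: P[X ≥ 4] ≤ μ/a = (29/13)/4 = 29/52.
Numerically: ≈ 0.557692.
(Since a = 4 > μ = 2.230769, the bound 29/52 is < 1 and informative.)

P[X ≥ 4] ≤ 29/52 ≈ 0.557692.


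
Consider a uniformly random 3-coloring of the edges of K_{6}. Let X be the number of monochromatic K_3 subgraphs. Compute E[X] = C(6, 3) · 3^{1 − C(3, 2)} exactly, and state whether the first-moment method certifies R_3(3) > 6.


E[X] = C(6, 3) · 3^{1 − 3} = 20 · 3^{−2} = 20/9.
As a reduced fraction: E[X] = 20/9 ≈ 2.222222.
Is E[X] < 1? NO.
Since E[X] ≥ 1, the first-moment bound is inconclusive at n = 6; it does NOT by itself certify R_3(3) > 6.

E[X] = 20/9 ≈ 2.222222; E[X] ≥ 1; first-moment method inconclusive here.


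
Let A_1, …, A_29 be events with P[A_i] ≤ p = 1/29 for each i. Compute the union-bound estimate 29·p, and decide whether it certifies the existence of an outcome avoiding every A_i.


Union bound: P[∪_{i=1}^{29} A_i] ≤ Σ_i P[A_i] ≤ 29·p = 29·(1/29) = 1.
Numerically: 1 ≈ 1.000000.
Is 1 < 1? NO.
Since the bound 1 is ≥ 1, the union bound is uninformative here; it does NOT by itself certify existence.

29·p = 1 ≈ 1.000000; existence NOT certified by the union bound.


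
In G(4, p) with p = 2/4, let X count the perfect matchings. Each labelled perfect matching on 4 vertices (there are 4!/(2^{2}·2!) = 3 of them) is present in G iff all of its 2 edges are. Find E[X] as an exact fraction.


K_4 has 4!/(2^{2}·2!) = 3 labelled perfect matchings.
For each such perfect matching H, let X_H = 1 if all 2 edges of H are present in G. Then P[X_H = 1] = p^{2} = (1/2)^{2} = 1/4.
Summing the indicators: E[X] = Σ_H E[X_H] = 3 · p^{2} = 3 · 1/4 = 3/4.
Numerically: E[X] ≈ 0.75.

E[X] = 3 · (1/2)^{2} = 3/4 ≈ 0.75.


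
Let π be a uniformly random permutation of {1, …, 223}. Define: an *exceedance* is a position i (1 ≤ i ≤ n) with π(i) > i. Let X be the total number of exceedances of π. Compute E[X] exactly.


Write X = Σ_{i=1}^{223} X_i, where X_i = 1_{π(i) > i}.
For each fixed i, π(i) is uniform over {1, …, 223} (marginal of a uniform permutation), so P[π(i) > i] = (n − i)/n. Summing: Σ_{i=1}^{223} (n − i)/n = (0 + 1 + … + 222)/223 = 223(223 − 1)/(2·223) = (223 − 1)/2.
Hence E[X] = Σ_{i=1}^{223} (223 − i)/223 = 111 ≈ 111.000.

E[X] = 111 = 111.000.


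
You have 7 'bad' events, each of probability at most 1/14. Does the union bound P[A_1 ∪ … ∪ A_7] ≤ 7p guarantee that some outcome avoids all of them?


Union bound: P[∪_{i=1}^{7} A_i] ≤ Σ_i P[A_i] ≤ 7·p = 7·(1/14) = 1/2.
Numerically: 1/2 ≈ 0.5000000.
Is 1/2 < 1? YES.
Since P[∪ A_i] ≤ 1/2 < 1, the complement has P[∩ A_i^c] ≥ 1 − 1/2 = 1/2 > 0, so some outcome avoids every A_i.

7·p = 1/2 ≈ 0.5000000; existence CERTIFIED by the union bound.


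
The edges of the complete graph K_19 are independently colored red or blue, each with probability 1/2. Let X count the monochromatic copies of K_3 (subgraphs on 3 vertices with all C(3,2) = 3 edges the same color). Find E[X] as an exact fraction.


Let X = Σ_S X_S over the C(19, 3) = 969 subsets S of size 3, where X_S = 1 if the K_3 on S is monochromatic.
For a fixed S, the K_3 on S has C(3, 2) = 3 edges. P[all 3 edges red] = (1/2)^3, and likewise for blue, so P[monochromatic] = 2·(1/2)^3 = 2^{1 − 3} = 1/4.
Summing: E[X] = C(19, 3) · 2^{1 − 3} = 969 · 1/4 = 969/4.
Numerically: E[X] ≈ 242.250.

E[X] = C(19,3)·2^(1−C(3,2)) = 969/4 ≈ 242.250.


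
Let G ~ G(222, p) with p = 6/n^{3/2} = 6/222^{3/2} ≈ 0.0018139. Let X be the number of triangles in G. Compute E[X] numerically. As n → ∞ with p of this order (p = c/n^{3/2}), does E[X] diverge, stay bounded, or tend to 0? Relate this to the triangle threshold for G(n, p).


Number of potential triangles: C(222, 3) = 1798940.
Each occurs with probability p³ ≈ (0.0018139)³ ≈ 5.9685023e-09.
By linearity: E[X] = C(222, 3)·p³ ≈ 1798940 · 5.9685023e-09 ≈ 0.01074.
Since α = 3/2 > 1, p = c/n^{3/2} = o(1/n) is below the triangle threshold p ~ 1/n. Asymptotically E[X] ~ (c³/6)·n^{3(1−α)} = (6³/6)·n^{-1.5} → 0, so by Markov's inequality G has no triangles w.h.p.

E[X] ≈ 0.01074; in regime p = Θ(1/n^{3/2}) E[X] tends to 0 (below the triangle threshold p ~ 1/n).


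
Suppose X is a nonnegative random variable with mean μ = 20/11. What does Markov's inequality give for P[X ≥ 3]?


μ = E[X] = 20/11, a = 3.
Markov: P[X ≥ 3] ≤ μ/a = (20/11)/3 = 20/33.
Numerically: ≈ 0.6061.
(Since a = 3 > μ = 1.8182, the bound 20/33 is < 1 and informative.)

P[X ≥ 3] ≤ 20/33 ≈ 0.6061.


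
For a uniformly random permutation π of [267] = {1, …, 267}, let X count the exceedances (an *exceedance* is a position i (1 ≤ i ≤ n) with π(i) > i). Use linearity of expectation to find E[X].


Write X = Σ_{i=1}^{267} X_i, where X_i = 1_{π(i) > i}.
For each fixed i, π(i) is uniform over {1, …, 267} (marginal of a uniform permutation), so P[π(i) > i] = (n − i)/n. Summing: Σ_{i=1}^{267} (n − i)/n = (0 + 1 + … + 266)/267 = 267(267 − 1)/(2·267) = (267 − 1)/2.
Hence E[X] = Σ_{i=1}^{267} (267 − i)/267 = 133 ≈ 133.0000.

E[X] = 133 = 133.0000.


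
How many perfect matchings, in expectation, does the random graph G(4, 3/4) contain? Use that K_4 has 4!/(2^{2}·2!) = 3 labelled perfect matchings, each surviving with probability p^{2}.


K_4 has 4!/(2^{2}·2!) = 3 labelled perfect matchings.
For each such perfect matching H, let X_H = 1 if all 2 edges of H are present in G. Then P[X_H = 1] = p^{2} = (3/4)^{2} = 9/16.
By linearity: E[X] = Σ_H E[X_H] = 3 · p^{2} = 3 · 9/16 = 27/16.
Numerically: E[X] ≈ 1.69.

E[X] = 3 · (3/4)^{2} = 27/16 ≈ 1.69.


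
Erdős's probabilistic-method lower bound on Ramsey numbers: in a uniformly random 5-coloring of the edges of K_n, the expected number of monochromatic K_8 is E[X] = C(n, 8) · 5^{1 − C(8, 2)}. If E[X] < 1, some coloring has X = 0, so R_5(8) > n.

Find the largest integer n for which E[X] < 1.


We need C(n, 8) · 5^{1 − 28} < 1, i.e. C(n, 8) < 5^{28 − 1} = 7450580596923828125.
Check values of n near the boundary:
  n = 862: C(862, 8) = 7317951015318931845; 7317951015318931845 < 7450580596923828125? YES
  n = 863: C(863, 8) = 7386423071602617757; 7386423071602617757 < 7450580596923828125? YES
  n = 864: C(864, 8) = 7455455062926006708; 7455455062926006708 < 7450580596923828125? NO
  n = 865: C(865, 8) = 7525050909487743060; 7525050909487743060 < 7450580596923828125? NO
  n = 866: C(866, 8) = 7595214554331451620; 7595214554331451620 < 7450580596923828125? NO
The largest n with C(n, 8) < 7450580596923828125 is n = 863 (where E[X] = 7386423071602617757/7450580596923828125 ≈ 0.9914). Hence R_5(8) > 863, i.e. R_5(8) ≥ 864.

Largest n = 863; hence R_5(8) > 863.


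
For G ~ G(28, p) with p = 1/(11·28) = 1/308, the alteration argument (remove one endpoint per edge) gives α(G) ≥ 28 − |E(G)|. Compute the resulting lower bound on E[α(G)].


E[|E(G)|] = C(28, 2)·p = 378 · (1/308) = 27/22.
E[α(G)] ≥ n − E[|E(G)|] = 28 − 27/22 = 589/22.
Numerically: ≈ 26.772727.
(This is only a lower bound; the true E[α(G)] may be larger.)

E[α(G)] ≥ 589/22 ≈ 26.772727.


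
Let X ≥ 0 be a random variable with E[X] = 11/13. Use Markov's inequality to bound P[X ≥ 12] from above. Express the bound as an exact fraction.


μ = E[X] = 11/13, a = 12.
Markov: P[X ≥ 12] ≤ μ/a = (11/13)/12 = 11/156.
Numerically: ≈ 0.071.
(Since a = 12 > μ = 0.846, the bound 11/156 is < 1 and informative.)

P[X ≥ 12] ≤ 11/156 ≈ 0.071.


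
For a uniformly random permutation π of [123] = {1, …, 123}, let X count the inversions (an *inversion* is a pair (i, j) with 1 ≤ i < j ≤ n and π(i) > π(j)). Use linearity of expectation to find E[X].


Write X = Σ X_I over the C(123, 2) = 7503 pairs i < j, with X_I the indicator of one inversion.
There are 7503 indicators.
For each fixed pair i < j, the values π(i) and π(j) are two distinct elements of {1, …, 123} in uniformly random order; by symmetry P[π(i) > π(j)] = 1/2.
By linearity: E[X] = 7503 · (1/2) = C(123, 2) · (1/2) = 7503/2 = 7503/2 ≈ 3751.50000.

E[X] = 7503/2 = 3751.50000.


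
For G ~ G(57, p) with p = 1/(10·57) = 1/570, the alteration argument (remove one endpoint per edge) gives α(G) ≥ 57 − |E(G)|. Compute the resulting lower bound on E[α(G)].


E[|E(G)|] = C(57, 2)·p = 1596 · (1/570) = 14/5.
E[α(G)] ≥ n − E[|E(G)|] = 57 − 14/5 = 271/5.
Numerically: ≈ 54.20000.
(This is only a lower bound; the true E[α(G)] may be larger.)

E[α(G)] ≥ 271/5 ≈ 54.20000.


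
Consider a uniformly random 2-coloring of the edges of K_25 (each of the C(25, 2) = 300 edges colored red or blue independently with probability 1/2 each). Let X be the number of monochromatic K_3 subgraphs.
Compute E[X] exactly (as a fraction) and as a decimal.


Let X = Σ_S X_S over the C(25, 3) = 2300 subsets S of size 3, where X_S = 1 if the K_3 on S is monochromatic.
For a fixed S, the K_3 on S has C(3, 2) = 3 edges. P[all 3 edges red] = (1/2)^3, and likewise for blue, so P[monochromatic] = 2·(1/2)^3 = 2^{1 − 3} = 1/4.
By linearity of expectation: E[X] = C(25, 3) · 2^{1 − 3} = 2300 · 1/4 = 575.
Numerically: E[X] ≈ 575.000000.

E[X] = C(25,3)·2^(1−C(3,2)) = 575 ≈ 575.000000.


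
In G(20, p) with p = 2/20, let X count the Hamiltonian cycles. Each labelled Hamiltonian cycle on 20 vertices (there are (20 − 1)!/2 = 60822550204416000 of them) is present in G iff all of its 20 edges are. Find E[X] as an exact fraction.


K_20 has (20 − 1)!/2 = 60822550204416000 labelled Hamiltonian cycles.
For each such Hamiltonian cycle H, let X_H = 1 if all 20 edges of H are present in G. Then P[X_H = 1] = p^{20} = (1/10)^{20} = 1/100000000000000000000.
By linearity of expectation: E[X] = Σ_H E[X_H] = 60822550204416000 · p^{20} = 60822550204416000 · 1/100000000000000000000 = 14849255421/24414062500000.
Numerically: E[X] ≈ 0.000608.

E[X] = 60822550204416000 · (1/10)^{20} = 14849255421/24414062500000 ≈ 0.000608.


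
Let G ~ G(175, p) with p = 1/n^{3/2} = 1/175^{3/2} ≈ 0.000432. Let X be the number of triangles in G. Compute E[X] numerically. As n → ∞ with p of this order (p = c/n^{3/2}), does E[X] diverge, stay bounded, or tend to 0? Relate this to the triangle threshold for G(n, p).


Number of potential triangles: C(175, 3) = 877975.
Each occurs with probability p³ ≈ (0.000432)³ ≈ 8.059884e-11.
By linearity: E[X] = C(175, 3)·p³ ≈ 877975 · 8.059884e-11 ≈ 0.0001.
Since α = 3/2 > 1, p = c/n^{3/2} = o(1/n) is below the triangle threshold p ~ 1/n. Asymptotically E[X] ~ (c³/6)·n^{3(1−α)} = (1³/6)·n^{-1.5} → 0, so by Markov's inequality G has no triangles w.h.p.

E[X] ≈ 0.0001; in regime p = Θ(1/n^{3/2}) E[X] tends to 0 (below the triangle threshold p ~ 1/n).


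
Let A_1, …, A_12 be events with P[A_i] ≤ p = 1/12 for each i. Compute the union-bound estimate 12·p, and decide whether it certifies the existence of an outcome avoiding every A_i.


Union bound: P[∪_{i=1}^{12} A_i] ≤ Σ_i P[A_i] ≤ 12·p = 12·(1/12) = 1.
Numerically: 1 ≈ 1.0000000.
Is 1 < 1? NO.
Since the bound 1 is ≥ 1, the union bound is uninformative here; it does NOT by itself certify existence.

12·p = 1 ≈ 1.0000000; existence NOT certified by the union bound.


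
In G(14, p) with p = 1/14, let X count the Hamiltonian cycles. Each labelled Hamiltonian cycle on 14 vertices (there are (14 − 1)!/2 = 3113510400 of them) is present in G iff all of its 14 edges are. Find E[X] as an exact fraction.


K_14 has (14 − 1)!/2 = 3113510400 labelled Hamiltonian cycles.
For each such Hamiltonian cycle H, let X_H = 1 if all 14 edges of H are present in G. Then P[X_H = 1] = p^{14} = (1/14)^{14} = 1/11112006825558016.
By linearity of expectation: E[X] = Σ_H E[X_H] = 3113510400 · p^{14} = 3113510400 · 1/11112006825558016 = 868725/3100448333024.
Numerically: E[X] ≈ 2.80193e-07.

E[X] = 3113510400 · (1/14)^{14} = 868725/3100448333024 ≈ 2.80193e-07.


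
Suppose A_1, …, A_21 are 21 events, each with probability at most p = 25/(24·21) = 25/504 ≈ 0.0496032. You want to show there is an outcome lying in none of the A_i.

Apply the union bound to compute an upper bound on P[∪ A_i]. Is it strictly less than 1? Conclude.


Union bound: P[∪_{i=1}^{21} A_i] ≤ Σ_i P[A_i] ≤ 21·p = 21·(25/504) = 25/24.
Numerically: 25/24 ≈ 1.0416667.
Is 25/24 < 1? NO.
Since the bound 25/24 is ≥ 1, the union bound is uninformative here; it does NOT by itself certify existence.

21·p = 25/24 ≈ 1.0416667; existence NOT certified by the union bound.


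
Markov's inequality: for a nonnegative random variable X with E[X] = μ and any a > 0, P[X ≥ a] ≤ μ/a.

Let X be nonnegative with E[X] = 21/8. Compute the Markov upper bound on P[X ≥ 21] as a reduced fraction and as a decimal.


μ = E[X] = 21/8, a = 21.
Markov: P[X ≥ 21] ≤ μ/a = (21/8)/21 = 1/8.
Numerically: ≈ 0.12500.
(Since a = 21 > μ = 2.62500, the bound 1/8 is < 1 and informative.)

P[X ≥ 21] ≤ 1/8 ≈ 0.12500.


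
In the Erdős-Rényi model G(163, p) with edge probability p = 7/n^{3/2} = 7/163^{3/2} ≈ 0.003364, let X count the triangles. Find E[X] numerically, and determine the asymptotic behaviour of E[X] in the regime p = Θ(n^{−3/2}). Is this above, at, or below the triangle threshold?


Number of potential triangles: C(163, 3) = 708561.
Each occurs with probability p³ ≈ (0.003364)³ ≈ 3.805835e-08.
By linearity: E[X] = C(163, 3)·p³ ≈ 708561 · 3.805835e-08 ≈ 0.0270.
Since α = 3/2 > 1, p = c/n^{3/2} = o(1/n) is below the triangle threshold p ~ 1/n. Asymptotically E[X] ~ (c³/6)·n^{3(1−α)} = (7³/6)·n^{-1.5} → 0, so by Markov's inequality G has no triangles w.h.p.

E[X] ≈ 0.0270; in regime p = Θ(1/n^{3/2}) E[X] tends to 0 (below the triangle threshold p ~ 1/n).


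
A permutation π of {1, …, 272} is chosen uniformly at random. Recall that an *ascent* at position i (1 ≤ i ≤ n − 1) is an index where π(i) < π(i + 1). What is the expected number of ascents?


Write X = Σ X_I over i = 1, …, 271, with X_I the indicator of one ascent.
There are 271 indicators.
For each fixed i, the pair (π(i), π(i+1)) is a uniformly random ordered pair of distinct values from {1, …, 272}; by symmetry P[π(i) < π(i+1)] = 1/2.
By linearity: E[X] = 271 · (1/2) = (272 − 1) · (1/2) = 271/2 ≈ 135.5000.

E[X] = 271/2 = 135.5000.


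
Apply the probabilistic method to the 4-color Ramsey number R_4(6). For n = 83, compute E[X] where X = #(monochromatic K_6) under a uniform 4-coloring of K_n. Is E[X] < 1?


E[X] = C(83, 6) · 4^{1 − 15} = 377447148 · 4^{−14} = 377447148/268435456.
As a reduced fraction: E[X] = 94361787/67108864 ≈ 1.406100.
Is E[X] < 1? NO.
Since E[X] ≥ 1, the first-moment bound is inconclusive at n = 83; it does NOT by itself certify R_4(6) > 83.

E[X] = 94361787/67108864 ≈ 1.406100; E[X] ≥ 1; first-moment method inconclusive here.


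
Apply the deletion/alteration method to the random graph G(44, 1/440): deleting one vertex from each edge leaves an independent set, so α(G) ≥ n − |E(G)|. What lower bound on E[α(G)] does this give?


E[|E(G)|] = C(44, 2)·p = 946 · (1/440) = 43/20.
E[α(G)] ≥ n − E[|E(G)|] = 44 − 43/20 = 837/20.
Numerically: ≈ 41.8500.
(This is only a lower bound; the true E[α(G)] may be larger.)

E[α(G)] ≥ 837/20 ≈ 41.8500.


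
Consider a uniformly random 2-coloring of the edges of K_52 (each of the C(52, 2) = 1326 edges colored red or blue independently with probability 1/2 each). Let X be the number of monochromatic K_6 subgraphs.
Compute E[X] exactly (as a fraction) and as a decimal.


Let X = Σ_S X_S over the C(52, 6) = 20358520 subsets S of size 6, where X_S = 1 if the K_6 on S is monochromatic.
For a fixed S, the K_6 on S has C(6, 2) = 15 edges. P[all 15 edges red] = (1/2)^15, and likewise for blue, so P[monochromatic] = 2·(1/2)^15 = 2^{1 − 15} = 1/16384.
By linearity: E[X] = C(52, 6) · 2^{1 − 15} = 20358520 · 1/16384 = 2544815/2048.
Numerically: E[X] ≈ 1242.58545.

E[X] = C(52,6)·2^(1−C(6,2)) = 2544815/2048 ≈ 1242.58545.


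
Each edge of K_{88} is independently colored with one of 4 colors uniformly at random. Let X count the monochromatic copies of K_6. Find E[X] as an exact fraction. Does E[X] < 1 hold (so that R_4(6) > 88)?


E[X] = C(88, 6) · 4^{1 − 15} = 541931236 · 4^{−14} = 541931236/268435456.
As a reduced fraction: E[X] = 135482809/67108864 ≈ 2.0188512.
Is E[X] < 1? NO.
Since E[X] ≥ 1, the first-moment bound is inconclusive at n = 88; it does NOT by itself certify R_4(6) > 88.

E[X] = 135482809/67108864 ≈ 2.0188512; E[X] ≥ 1; first-moment method inconclusive here.


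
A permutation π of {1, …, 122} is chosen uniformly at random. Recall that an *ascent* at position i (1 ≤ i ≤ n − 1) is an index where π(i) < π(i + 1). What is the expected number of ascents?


Write X = Σ X_I over i = 1, …, 121, with X_I the indicator of one ascent.
There are 121 indicators.
For each fixed i, the pair (π(i), π(i+1)) is a uniformly random ordered pair of distinct values from {1, …, 122}; by symmetry P[π(i) < π(i+1)] = 1/2.
By linearity: E[X] = 121 · (1/2) = (122 − 1) · (1/2) = 121/2 ≈ 60.50000.

E[X] = 121/2 = 60.50000.
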